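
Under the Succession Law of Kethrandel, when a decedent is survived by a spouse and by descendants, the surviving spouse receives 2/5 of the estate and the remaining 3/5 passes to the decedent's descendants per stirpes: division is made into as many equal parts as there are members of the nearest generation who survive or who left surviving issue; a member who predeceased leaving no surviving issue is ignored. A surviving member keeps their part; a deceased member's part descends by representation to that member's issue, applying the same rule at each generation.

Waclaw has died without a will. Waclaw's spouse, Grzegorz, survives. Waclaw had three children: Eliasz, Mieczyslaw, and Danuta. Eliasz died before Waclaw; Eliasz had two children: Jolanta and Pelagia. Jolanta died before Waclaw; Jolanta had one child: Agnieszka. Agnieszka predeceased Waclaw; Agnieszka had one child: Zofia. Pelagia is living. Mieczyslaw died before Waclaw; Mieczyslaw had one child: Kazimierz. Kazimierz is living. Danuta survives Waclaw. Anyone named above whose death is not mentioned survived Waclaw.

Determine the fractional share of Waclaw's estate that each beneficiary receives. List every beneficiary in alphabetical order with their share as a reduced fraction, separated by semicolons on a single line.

Grzegorz, as surviving spouse, takes 2/5.
The remaining 3/5 passes to Waclaw's descendants per stirpes.
The 3/5 is divided into 3 equal shares of 1/5 among Eliasz, Mieczyslaw, Danuta.
Eliasz predeceased; the 1/5 allotted to Eliasz's branch passes to Eliasz's issue by representation.
The 1/5 is divided into 2 equal shares of 1/10 among Jolanta, Pelagia.
Jolanta predeceased; the 1/10 allotted to Jolanta's branch passes to Jolanta's issue by representation.
Agnieszka's line is the sole branch at this level, so the full 1/10 passes to Agnieszka's issue by representation.
Zofia is the sole taker at this level and receives the full 1/10.
Pelagia is living and takes 1/10.
Mieczyslaw predeceased; the 1/5 allotted to Mieczyslaw's branch passes to Mieczyslaw's issue by representation.
Kazimierz is the sole taker at this level and receives the full 1/5.
Danuta is living and takes 1/5.

Danuta 1/5; Grzegorz 2/5; Kazimierz 1/5; Pelagia 1/10; Zofia 1/10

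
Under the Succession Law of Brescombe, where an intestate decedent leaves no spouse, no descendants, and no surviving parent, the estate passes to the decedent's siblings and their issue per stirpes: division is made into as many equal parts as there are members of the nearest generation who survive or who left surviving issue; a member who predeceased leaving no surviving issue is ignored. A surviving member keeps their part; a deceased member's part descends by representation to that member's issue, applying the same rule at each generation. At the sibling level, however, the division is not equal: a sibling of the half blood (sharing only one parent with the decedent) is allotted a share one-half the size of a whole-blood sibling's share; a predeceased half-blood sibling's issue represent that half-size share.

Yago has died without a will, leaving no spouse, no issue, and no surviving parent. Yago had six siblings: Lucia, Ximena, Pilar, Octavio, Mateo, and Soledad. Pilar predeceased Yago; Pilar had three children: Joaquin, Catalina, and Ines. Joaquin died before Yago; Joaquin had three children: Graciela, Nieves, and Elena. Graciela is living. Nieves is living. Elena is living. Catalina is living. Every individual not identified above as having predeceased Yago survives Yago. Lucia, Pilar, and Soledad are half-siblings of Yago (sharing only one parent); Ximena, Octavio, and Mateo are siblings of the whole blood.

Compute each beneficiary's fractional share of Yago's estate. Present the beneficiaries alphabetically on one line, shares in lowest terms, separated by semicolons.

No spouse, descendants, or parent survives, so the estate passes to Yago's siblings per stirpes.
Half-blood siblings count for one-half the weight of whole-blood siblings at the initial division.
Dividing 1 in proportion to weights (total weight 9/2): Lucia (weight 1/2) → 1/9; Ximena (weight 1) → 2/9; Pilar (weight 1/2) → 1/9; Octavio (weight 1) → 2/9; Mateo (weight 1) → 2/9; Soledad (weight 1/2) → 1/9.
Lucia is living and takes 1/9.
Ximena is living and takes 2/9.
Pilar predeceased; the 1/9 allotted to Pilar's branch passes to Pilar's issue by representation.
The 1/9 is divided into 3 equal shares of 1/27 among Joaquin, Catalina, Ines.
Joaquin predeceased; the 1/27 allotted to Joaquin's branch passes to Joaquin's issue by representation.
The 1/27 is divided into 3 equal shares of 1/81 among Graciela, Nieves, Elena.
Graciela is living and takes 1/81.
Nieves is living and takes 1/81.
Elena is living and takes 1/81.
Catalina is living and takes 1/27.
Ines is living and takes 1/27.
Octavio is living and takes 2/9.
Mateo is living and takes 2/9.
Soledad is living and takes 1/9.

Catalina 1/27; Elena 1/81; Graciela 1/81; Ines 1/27; Lucia 1/9; Mateo 2/9; Nieves 1/81; Octavio 2/9; Soledad 1/9; Ximena 2/9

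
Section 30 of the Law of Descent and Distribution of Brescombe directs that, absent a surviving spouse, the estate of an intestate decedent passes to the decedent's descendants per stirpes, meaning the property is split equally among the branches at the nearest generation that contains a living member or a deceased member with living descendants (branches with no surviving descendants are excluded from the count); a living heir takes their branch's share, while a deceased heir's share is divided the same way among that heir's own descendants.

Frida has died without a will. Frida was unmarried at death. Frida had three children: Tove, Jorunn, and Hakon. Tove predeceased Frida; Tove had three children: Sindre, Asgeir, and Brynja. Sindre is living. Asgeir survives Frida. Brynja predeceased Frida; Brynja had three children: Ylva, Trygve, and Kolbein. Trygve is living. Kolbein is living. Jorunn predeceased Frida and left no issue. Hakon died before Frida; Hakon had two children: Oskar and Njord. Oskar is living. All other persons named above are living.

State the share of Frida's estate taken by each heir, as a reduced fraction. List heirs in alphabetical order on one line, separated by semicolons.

Asgeir 1/6; Kolbein 1/18; Njord 1/4; Oskar 1/4; Sindre 1/6; Trygve 1/18; Ylva 1/18

There is no surviving spouse, so the entire estate passes to Frida's descendants per stirpes.
Jorunn left no surviving issue, so that branch lapses and is disregarded.
The estate is divided into 2 equal shares of 1/2 among Tove, Hakon.
Tove predeceased; the 1/2 allotted to Tove's branch passes to Tove's issue by representation.
The 1/2 is divided into 3 equal shares of 1/6 among Sindre, Asgeir, Brynja.
Sindre is living and takes 1/6.
Asgeir is living and takes 1/6.
Brynja predeceased; the 1/6 allotted to Brynja's branch passes to Brynja's issue by representation.
The 1/6 is divided into 3 equal shares of 1/18 among Ylva, Trygve, Kolbein.
Ylva is living and takes 1/18.
Trygve is living and takes 1/18.
Kolbein is living and takes 1/18.
Hakon predeceased; the 1/2 allotted to Hakon's branch passes to Hakon's issue by representation.
The 1/2 is divided into 2 equal shares of 1/4 among Oskar, Njord.
Oskar is living and takes 1/4.
Njord is living and takes 1/4.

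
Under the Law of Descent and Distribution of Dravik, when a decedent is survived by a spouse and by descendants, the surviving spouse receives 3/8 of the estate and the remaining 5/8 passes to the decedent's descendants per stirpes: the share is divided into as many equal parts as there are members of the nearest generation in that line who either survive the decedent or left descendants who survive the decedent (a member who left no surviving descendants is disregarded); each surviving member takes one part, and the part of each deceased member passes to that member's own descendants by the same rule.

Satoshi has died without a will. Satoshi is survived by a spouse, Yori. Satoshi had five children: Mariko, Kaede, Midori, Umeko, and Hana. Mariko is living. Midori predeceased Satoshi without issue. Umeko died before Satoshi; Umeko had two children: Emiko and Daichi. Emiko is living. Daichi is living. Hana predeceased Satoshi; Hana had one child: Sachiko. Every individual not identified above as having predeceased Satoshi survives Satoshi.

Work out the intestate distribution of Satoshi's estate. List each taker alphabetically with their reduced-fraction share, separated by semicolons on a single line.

Yori, as surviving spouse, takes 3/8.
The remaining 5/8 passes to Satoshi's descendants per stirpes.
Midori left no surviving issue, so that branch lapses and is disregarded.
The 5/8 is divided into 4 equal shares of 5/32 among Mariko, Kaede, Umeko, Hana.
Mariko is living and takes 5/32.
Kaede is living and takes 5/32.
Umeko predeceased; the 5/32 allotted to Umeko's branch passes to Umeko's issue by representation.
The 5/32 is divided into 2 equal shares of 5/64 among Emiko, Daichi.
Emiko is living and takes 5/64.
Daichi is living and takes 5/64.
Hana predeceased; the 5/32 allotted to Hana's branch passes to Hana's issue by representation.
Sachiko is the sole taker at this level and receives the full 5/32.

Daichi 5/64; Emiko 5/64; Kaede 5/32; Mariko 5/32; Sachiko 5/32; Yori 3/8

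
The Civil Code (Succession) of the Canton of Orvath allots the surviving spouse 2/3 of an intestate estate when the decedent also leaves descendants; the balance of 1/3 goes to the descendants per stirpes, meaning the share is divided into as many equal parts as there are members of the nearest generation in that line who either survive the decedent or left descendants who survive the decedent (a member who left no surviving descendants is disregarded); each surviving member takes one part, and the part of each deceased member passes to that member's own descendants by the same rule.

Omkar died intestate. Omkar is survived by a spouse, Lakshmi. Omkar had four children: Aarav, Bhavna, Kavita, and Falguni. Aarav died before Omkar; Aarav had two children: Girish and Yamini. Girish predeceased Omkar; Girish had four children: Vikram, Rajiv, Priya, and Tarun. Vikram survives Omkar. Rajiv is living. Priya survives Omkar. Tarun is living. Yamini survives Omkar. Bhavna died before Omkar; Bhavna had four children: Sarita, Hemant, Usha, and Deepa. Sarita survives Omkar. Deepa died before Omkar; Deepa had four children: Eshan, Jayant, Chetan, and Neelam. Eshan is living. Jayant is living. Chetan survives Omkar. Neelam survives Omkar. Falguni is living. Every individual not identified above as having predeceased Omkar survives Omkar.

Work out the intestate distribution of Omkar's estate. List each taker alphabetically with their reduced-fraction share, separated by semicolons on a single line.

Chetan 1/192; Eshan 1/192; Falguni 1/12; Hemant 1/48; Jayant 1/192; Kavita 1/12; Lakshmi 2/3; Neelam 1/192; Priya 1/96; Rajiv 1/96; Sarita 1/48; Tarun 1/96; Usha 1/48; Vikram 1/96; Yamini 1/24

Lakshmi, as surviving spouse, takes 2/3.
The remaining 1/3 passes to Omkar's descendants per stirpes.
The 1/3 is divided into 4 equal shares of 1/12 among Aarav, Bhavna, Kavita, Falguni.
Aarav predeceased; the 1/12 allotted to Aarav's branch passes to Aarav's issue by representation.
The 1/12 is divided into 2 equal shares of 1/24 among Girish, Yamini.
Girish predeceased; the 1/24 allotted to Girish's branch passes to Girish's issue by representation.
The 1/24 is divided into 4 equal shares of 1/96 among Vikram, Rajiv, Priya, Tarun.
Vikram is living and takes 1/96.
Rajiv is living and takes 1/96.
Priya is living and takes 1/96.
Tarun is living and takes 1/96.
Yamini is living and takes 1/24.
Bhavna predeceased; the 1/12 allotted to Bhavna's branch passes to Bhavna's issue by representation.
The 1/12 is divided into 4 equal shares of 1/48 among Sarita, Hemant, Usha, Deepa.
Sarita is living and takes 1/48.
Hemant is living and takes 1/48.
Usha is living and takes 1/48.
Deepa predeceased; the 1/48 allotted to Deepa's branch passes to Deepa's issue by representation.
The 1/48 is divided into 4 equal shares of 1/192 among Eshan, Jayant, Chetan, Neelam.
Eshan is living and takes 1/192.
Jayant is living and takes 1/192.
Chetan is living and takes 1/192.
Neelam is living and takes 1/192.
Kavita is living and takes 1/12.
Falguni is living and takes 1/12.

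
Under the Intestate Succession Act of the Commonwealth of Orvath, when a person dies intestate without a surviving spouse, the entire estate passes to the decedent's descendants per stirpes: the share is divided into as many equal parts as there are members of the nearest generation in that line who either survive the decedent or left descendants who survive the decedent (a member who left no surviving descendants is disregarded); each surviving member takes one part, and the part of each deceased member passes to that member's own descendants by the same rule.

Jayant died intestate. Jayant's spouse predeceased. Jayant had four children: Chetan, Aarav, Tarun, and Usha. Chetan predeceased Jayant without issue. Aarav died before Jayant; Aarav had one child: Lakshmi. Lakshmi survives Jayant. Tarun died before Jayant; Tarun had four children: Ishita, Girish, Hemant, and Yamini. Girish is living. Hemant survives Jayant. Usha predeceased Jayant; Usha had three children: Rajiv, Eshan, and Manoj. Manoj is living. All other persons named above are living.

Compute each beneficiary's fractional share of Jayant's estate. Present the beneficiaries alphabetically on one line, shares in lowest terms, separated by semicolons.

Eshan 1/9; Girish 1/12; Hemant 1/12; Ishita 1/12; Lakshmi 1/3; Manoj 1/9; Rajiv 1/9; Yamini 1/12

There is no surviving spouse, so the entire estate passes to Jayant's descendants per stirpes.
Chetan left no surviving issue, so that branch lapses and is disregarded.
The estate is divided into 3 equal shares of 1/3 among Aarav, Tarun, Usha.
Aarav predeceased; the 1/3 allotted to Aarav's branch passes to Aarav's issue by representation.
Lakshmi is the sole taker at this level and receives the full 1/3.
Tarun predeceased; the 1/3 allotted to Tarun's branch passes to Tarun's issue by representation.
The 1/3 is divided into 4 equal shares of 1/12 among Ishita, Girish, Hemant, Yamini.
Ishita is living and takes 1/12.
Girish is living and takes 1/12.
Hemant is living and takes 1/12.
Yamini is living and takes 1/12.
Usha predeceased; the 1/3 allotted to Usha's branch passes to Usha's issue by representation.
The 1/3 is divided into 3 equal shares of 1/9 among Rajiv, Eshan, Manoj.
Rajiv is living and takes 1/9.
Eshan is living and takes 1/9.
Manoj is living and takes 1/9.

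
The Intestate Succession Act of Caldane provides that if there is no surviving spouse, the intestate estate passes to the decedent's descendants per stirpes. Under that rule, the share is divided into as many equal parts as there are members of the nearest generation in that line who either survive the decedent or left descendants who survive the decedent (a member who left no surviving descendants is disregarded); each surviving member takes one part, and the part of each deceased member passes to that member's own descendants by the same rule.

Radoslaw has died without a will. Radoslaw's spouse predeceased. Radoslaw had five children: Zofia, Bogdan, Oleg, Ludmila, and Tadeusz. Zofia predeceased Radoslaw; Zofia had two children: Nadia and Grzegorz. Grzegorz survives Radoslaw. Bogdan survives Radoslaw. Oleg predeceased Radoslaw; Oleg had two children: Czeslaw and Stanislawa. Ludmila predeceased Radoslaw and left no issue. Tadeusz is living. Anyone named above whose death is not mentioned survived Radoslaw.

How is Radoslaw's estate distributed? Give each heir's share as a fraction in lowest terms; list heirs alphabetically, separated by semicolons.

There is no surviving spouse, so the entire estate passes to Radoslaw's descendants per stirpes.
Ludmila left no surviving issue, so that branch lapses and is disregarded.
The estate is divided into 4 equal shares of 1/4 among Zofia, Bogdan, Oleg, Tadeusz.
Zofia predeceased; the 1/4 allotted to Zofia's branch passes to Zofia's issue by representation.
The 1/4 is divided into 2 equal shares of 1/8 among Nadia, Grzegorz.
Nadia is living and takes 1/8.
Grzegorz is living and takes 1/8.
Bogdan is living and takes 1/4.
Oleg predeceased; the 1/4 allotted to Oleg's branch passes to Oleg's issue by representation.
The 1/4 is divided into 2 equal shares of 1/8 among Czeslaw, Stanislawa.
Czeslaw is living and takes 1/8.
Stanislawa is living and takes 1/8.
Tadeusz is living and takes 1/4.

Bogdan 1/4; Czeslaw 1/8; Grzegorz 1/8; Nadia 1/8; Stanislawa 1/8; Tadeusz 1/4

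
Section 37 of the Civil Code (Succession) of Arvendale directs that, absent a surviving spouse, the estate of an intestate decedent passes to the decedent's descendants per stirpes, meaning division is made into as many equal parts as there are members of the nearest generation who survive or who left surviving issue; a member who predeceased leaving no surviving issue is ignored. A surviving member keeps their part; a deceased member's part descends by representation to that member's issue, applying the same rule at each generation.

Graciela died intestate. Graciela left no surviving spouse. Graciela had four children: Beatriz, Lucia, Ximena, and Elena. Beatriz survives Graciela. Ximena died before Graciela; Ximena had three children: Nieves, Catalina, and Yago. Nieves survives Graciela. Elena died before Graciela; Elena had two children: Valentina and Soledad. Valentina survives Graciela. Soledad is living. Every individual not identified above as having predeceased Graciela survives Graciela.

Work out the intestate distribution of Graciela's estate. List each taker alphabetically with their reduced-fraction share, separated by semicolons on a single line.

Beatriz 1/4; Catalina 1/12; Lucia 1/4; Nieves 1/12; Soledad 1/8; Valentina 1/8; Yago 1/12

There is no surviving spouse, so the entire estate passes to Graciela's descendants per stirpes.
The estate is divided into 4 equal shares of 1/4 among Beatriz, Lucia, Ximena, Elena.
Beatriz is living and takes 1/4.
Lucia is living and takes 1/4.
Ximena predeceased; the 1/4 allotted to Ximena's branch passes to Ximena's issue by representation.
The 1/4 is divided into 3 equal shares of 1/12 among Nieves, Catalina, Yago.
Nieves is living and takes 1/12.
Catalina is living and takes 1/12.
Yago is living and takes 1/12.
Elena predeceased; the 1/4 allotted to Elena's branch passes to Elena's issue by representation.
The 1/4 is divided into 2 equal shares of 1/8 among Valentina, Soledad.
Valentina is living and takes 1/8.
Soledad is living and takes 1/8.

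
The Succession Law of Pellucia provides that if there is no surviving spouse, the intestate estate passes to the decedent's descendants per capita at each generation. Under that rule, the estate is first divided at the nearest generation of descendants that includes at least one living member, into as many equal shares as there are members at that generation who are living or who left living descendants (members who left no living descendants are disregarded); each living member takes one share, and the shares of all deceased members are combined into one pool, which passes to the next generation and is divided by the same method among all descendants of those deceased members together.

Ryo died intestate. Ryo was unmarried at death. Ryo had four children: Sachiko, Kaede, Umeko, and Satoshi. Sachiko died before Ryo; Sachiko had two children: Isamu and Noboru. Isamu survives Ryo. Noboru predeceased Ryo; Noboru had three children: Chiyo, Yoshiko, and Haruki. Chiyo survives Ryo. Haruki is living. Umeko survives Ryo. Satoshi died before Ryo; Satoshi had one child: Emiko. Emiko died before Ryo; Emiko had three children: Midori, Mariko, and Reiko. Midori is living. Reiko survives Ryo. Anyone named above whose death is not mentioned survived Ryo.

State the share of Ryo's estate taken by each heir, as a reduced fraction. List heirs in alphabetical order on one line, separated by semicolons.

Chiyo 1/18; Haruki 1/18; Isamu 1/6; Kaede 1/4; Mariko 1/18; Midori 1/18; Reiko 1/18; Umeko 1/4; Yoshiko 1/18

There is no surviving spouse, so the entire estate passes to Ryo's descendants per capita at each generation.
At generation 1 (Sachiko, Kaede, Umeko, Satoshi) there are 4 shares of (1)/4 = 1/4 each.
Living: Kaede and Umeko — each takes 1/4.
Deceased: Sachiko and Satoshi. Their combined 1/2 is pooled and carried to generation 2.
At generation 2 (Isamu, Noboru, Emiko) there are 3 shares of (1/2)/3 = 1/6 each.
Living: Isamu — each takes 1/6.
Deceased: Noboru and Emiko. Their combined 1/3 is pooled and carried to generation 3.
At generation 3 (Chiyo, Yoshiko, Haruki, Midori, Mariko, Reiko) there are 6 shares of (1/3)/6 = 1/18 each.
Living: Chiyo, Yoshiko, Haruki, Midori, Mariko, and Reiko — each takes 1/18.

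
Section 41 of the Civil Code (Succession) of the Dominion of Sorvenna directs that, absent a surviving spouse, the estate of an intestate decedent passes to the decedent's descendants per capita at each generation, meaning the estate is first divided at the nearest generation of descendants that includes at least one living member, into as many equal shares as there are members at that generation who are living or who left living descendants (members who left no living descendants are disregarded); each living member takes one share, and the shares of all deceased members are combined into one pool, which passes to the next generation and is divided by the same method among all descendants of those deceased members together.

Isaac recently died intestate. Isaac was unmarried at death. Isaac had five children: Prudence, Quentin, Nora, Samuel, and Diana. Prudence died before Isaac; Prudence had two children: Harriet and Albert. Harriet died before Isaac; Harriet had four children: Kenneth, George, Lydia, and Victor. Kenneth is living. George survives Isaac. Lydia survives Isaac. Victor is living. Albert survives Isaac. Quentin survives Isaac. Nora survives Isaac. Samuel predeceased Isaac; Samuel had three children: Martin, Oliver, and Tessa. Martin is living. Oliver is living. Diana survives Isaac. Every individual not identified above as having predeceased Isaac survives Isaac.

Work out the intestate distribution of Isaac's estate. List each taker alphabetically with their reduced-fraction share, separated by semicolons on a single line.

Albert 2/25; Diana 1/5; George 1/50; Kenneth 1/50; Lydia 1/50; Martin 2/25; Nora 1/5; Oliver 2/25; Quentin 1/5; Tessa 2/25; Victor 1/50

There is no surviving spouse, so the entire estate passes to Isaac's descendants per capita at each generation.
At generation 1 (Prudence, Quentin, Nora, Samuel, Diana) there are 5 shares of (1)/5 = 1/5 each.
Living: Quentin, Nora, and Diana — each takes 1/5.
Deceased: Prudence and Samuel. Their combined 2/5 is pooled and carried to generation 2.
At generation 2 (Harriet, Albert, Martin, Oliver, Tessa) there are 5 shares of (2/5)/5 = 2/25 each.
Living: Albert, Martin, Oliver, and Tessa — each takes 2/25.
Deceased: Harriet. That 2/25 share is carried to generation 3.
At generation 3 (Kenneth, George, Lydia, Victor) there are 4 shares of (2/25)/4 = 1/50 each.
Living: Kenneth, George, Lydia, and Victor — each takes 1/50.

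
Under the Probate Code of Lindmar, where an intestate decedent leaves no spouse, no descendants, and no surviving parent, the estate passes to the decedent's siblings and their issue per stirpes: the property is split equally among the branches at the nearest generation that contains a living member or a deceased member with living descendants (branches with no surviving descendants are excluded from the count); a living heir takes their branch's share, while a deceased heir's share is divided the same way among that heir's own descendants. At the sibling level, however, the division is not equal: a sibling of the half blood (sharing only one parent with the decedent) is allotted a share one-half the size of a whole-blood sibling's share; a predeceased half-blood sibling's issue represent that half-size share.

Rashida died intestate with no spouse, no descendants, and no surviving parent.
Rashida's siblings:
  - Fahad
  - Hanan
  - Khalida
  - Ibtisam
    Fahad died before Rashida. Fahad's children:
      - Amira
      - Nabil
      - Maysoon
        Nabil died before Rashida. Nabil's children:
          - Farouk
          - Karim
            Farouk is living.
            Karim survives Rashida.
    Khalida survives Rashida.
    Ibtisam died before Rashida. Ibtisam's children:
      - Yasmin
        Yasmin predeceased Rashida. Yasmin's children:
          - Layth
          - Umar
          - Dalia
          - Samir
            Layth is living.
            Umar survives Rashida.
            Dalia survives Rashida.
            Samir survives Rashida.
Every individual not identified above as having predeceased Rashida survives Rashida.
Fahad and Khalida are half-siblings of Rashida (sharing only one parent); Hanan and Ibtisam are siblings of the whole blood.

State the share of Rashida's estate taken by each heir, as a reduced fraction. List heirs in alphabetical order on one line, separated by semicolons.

Amira 1/18; Dalia 1/12; Farouk 1/36; Hanan 1/3; Karim 1/36; Khalida 1/6; Layth 1/12; Maysoon 1/18; Samir 1/12; Umar 1/12

No spouse, descendants, or parent survives, so the estate passes to Rashida's siblings per stirpes.
Half-blood siblings count for one-half the weight of whole-blood siblings at the initial division.
Dividing 1 in proportion to weights (total weight 3): Fahad (weight 1/2) → 1/6; Hanan (weight 1) → 1/3; Khalida (weight 1/2) → 1/6; Ibtisam (weight 1) → 1/3.
Fahad predeceased; the 1/6 allotted to Fahad's branch passes to Fahad's issue by representation.
The 1/6 is divided into 3 equal shares of 1/18 among Amira, Nabil, Maysoon.
Amira is living and takes 1/18.
Nabil predeceased; the 1/18 allotted to Nabil's branch passes to Nabil's issue by representation.
The 1/18 is divided into 2 equal shares of 1/36 among Farouk, Karim.
Farouk is living and takes 1/36.
Karim is living and takes 1/36.
Maysoon is living and takes 1/18.
Hanan is living and takes 1/3.
Khalida is living and takes 1/6.
Ibtisam predeceased; the 1/3 allotted to Ibtisam's branch passes to Ibtisam's issue by representation.
Yasmin's line is the sole branch at this level, so the full 1/3 passes to Yasmin's issue by representation.
The 1/3 is divided into 4 equal shares of 1/12 among Layth, Umar, Dalia, Samir.
Layth is living and takes 1/12.
Umar is living and takes 1/12.
Dalia is living and takes 1/12.
Samir is living and takes 1/12.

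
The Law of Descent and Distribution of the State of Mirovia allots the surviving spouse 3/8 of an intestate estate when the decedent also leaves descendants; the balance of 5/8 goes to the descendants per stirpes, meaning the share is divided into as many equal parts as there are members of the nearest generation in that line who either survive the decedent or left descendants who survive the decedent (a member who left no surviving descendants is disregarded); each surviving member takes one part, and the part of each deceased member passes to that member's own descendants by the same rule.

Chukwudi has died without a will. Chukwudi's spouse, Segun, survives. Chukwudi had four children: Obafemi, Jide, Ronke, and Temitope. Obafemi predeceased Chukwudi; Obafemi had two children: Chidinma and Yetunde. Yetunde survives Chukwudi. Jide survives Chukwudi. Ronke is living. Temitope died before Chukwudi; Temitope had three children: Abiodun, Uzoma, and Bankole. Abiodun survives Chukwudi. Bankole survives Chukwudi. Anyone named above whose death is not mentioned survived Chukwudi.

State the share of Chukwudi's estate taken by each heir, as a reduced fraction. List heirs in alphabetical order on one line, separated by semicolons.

Abiodun 5/96; Bankole 5/96; Chidinma 5/64; Jide 5/32; Ronke 5/32; Segun 3/8; Uzoma 5/96; Yetunde 5/64

Segun, as surviving spouse, takes 3/8.
The remaining 5/8 passes to Chukwudi's descendants per stirpes.
The 5/8 is divided into 4 equal shares of 5/32 among Obafemi, Jide, Ronke, Temitope.
Obafemi predeceased; the 5/32 allotted to Obafemi's branch passes to Obafemi's issue by representation.
The 5/32 is divided into 2 equal shares of 5/64 among Chidinma, Yetunde.
Chidinma is living and takes 5/64.
Yetunde is living and takes 5/64.
Jide is living and takes 5/32.
Ronke is living and takes 5/32.
Temitope predeceased; the 5/32 allotted to Temitope's branch passes to Temitope's issue by representation.
The 5/32 is divided into 3 equal shares of 5/96 among Abiodun, Uzoma, Bankole.
Abiodun is living and takes 5/96.
Uzoma is living and takes 5/96.
Bankole is living and takes 5/96.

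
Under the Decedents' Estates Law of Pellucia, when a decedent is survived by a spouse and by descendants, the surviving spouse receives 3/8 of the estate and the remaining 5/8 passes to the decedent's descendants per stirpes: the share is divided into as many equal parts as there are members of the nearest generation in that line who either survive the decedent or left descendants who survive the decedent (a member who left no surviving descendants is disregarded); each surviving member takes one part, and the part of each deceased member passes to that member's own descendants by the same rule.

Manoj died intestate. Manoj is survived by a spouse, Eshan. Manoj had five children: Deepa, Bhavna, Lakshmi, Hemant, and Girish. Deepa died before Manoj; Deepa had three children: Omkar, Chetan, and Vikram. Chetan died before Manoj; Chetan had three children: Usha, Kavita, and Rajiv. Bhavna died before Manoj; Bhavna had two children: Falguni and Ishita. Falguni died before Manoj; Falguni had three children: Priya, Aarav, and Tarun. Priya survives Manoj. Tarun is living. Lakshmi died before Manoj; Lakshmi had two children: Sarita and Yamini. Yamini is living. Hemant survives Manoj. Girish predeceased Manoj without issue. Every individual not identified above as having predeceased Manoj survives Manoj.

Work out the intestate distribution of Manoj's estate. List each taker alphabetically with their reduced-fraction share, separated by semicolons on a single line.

Eshan, as surviving spouse, takes 3/8.
The remaining 5/8 passes to Manoj's descendants per stirpes.
Girish left no surviving issue, so that branch lapses and is disregarded.
The 5/8 is divided into 4 equal shares of 5/32 among Deepa, Bhavna, Lakshmi, Hemant.
Deepa predeceased; the 5/32 allotted to Deepa's branch passes to Deepa's issue by representation.
The 5/32 is divided into 3 equal shares of 5/96 among Omkar, Chetan, Vikram.
Omkar is living and takes 5/96.
Chetan predeceased; the 5/96 allotted to Chetan's branch passes to Chetan's issue by representation.
The 5/96 is divided into 3 equal shares of 5/288 among Usha, Kavita, Rajiv.
Usha is living and takes 5/288.
Kavita is living and takes 5/288.
Rajiv is living and takes 5/288.
Vikram is living and takes 5/96.
Bhavna predeceased; the 5/32 allotted to Bhavna's branch passes to Bhavna's issue by representation.
The 5/32 is divided into 2 equal shares of 5/64 among Falguni, Ishita.
Falguni predeceased; the 5/64 allotted to Falguni's branch passes to Falguni's issue by representation.
The 5/64 is divided into 3 equal shares of 5/192 among Priya, Aarav, Tarun.
Priya is living and takes 5/192.
Aarav is living and takes 5/192.
Tarun is living and takes 5/192.
Ishita is living and takes 5/64.
Lakshmi predeceased; the 5/32 allotted to Lakshmi's branch passes to Lakshmi's issue by representation.
The 5/32 is divided into 2 equal shares of 5/64 among Sarita, Yamini.
Sarita is living and takes 5/64.
Yamini is living and takes 5/64.
Hemant is living and takes 5/32.

Aarav 5/192; Eshan 3/8; Hemant 5/32; Ishita 5/64; Kavita 5/288; Omkar 5/96; Priya 5/192; Rajiv 5/288; Sarita 5/64; Tarun 5/192; Usha 5/288; Vikram 5/96; Yamini 5/64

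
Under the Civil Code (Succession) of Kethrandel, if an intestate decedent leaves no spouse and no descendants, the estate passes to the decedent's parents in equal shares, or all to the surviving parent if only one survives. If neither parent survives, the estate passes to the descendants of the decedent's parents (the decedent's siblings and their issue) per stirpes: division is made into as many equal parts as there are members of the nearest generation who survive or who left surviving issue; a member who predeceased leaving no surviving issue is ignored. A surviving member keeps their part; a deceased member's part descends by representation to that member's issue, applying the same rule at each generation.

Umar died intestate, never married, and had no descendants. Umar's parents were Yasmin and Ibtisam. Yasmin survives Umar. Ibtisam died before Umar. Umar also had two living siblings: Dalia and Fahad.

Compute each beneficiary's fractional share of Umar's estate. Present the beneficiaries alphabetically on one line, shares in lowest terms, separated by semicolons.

Only one parent, Yasmin, survives, so Yasmin takes the entire estate. The siblings take nothing because a surviving parent has priority.

Yasmin 1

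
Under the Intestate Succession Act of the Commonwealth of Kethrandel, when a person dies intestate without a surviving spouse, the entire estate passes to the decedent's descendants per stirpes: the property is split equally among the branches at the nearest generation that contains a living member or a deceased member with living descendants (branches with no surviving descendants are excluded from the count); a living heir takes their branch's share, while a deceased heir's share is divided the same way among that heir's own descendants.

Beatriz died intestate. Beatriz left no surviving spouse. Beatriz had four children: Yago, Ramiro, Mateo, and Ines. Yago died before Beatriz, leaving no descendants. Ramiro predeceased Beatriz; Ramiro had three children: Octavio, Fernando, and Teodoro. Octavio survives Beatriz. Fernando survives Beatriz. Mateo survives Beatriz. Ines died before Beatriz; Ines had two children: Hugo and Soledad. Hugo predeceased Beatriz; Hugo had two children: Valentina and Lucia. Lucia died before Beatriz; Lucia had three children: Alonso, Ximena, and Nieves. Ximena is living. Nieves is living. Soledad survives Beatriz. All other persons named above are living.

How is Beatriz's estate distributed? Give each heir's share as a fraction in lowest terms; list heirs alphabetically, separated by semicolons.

There is no surviving spouse, so the entire estate passes to Beatriz's descendants per stirpes.
Yago left no surviving issue, so that branch lapses and is disregarded.
The estate is divided into 3 equal shares of 1/3 among Ramiro, Mateo, Ines.
Ramiro predeceased; the 1/3 allotted to Ramiro's branch passes to Ramiro's issue by representation.
The 1/3 is divided into 3 equal shares of 1/9 among Octavio, Fernando, Teodoro.
Octavio is living and takes 1/9.
Fernando is living and takes 1/9.
Teodoro is living and takes 1/9.
Mateo is living and takes 1/3.
Ines predeceased; the 1/3 allotted to Ines's branch passes to Ines's issue by representation.
The 1/3 is divided into 2 equal shares of 1/6 among Hugo, Soledad.
Hugo predeceased; the 1/6 allotted to Hugo's branch passes to Hugo's issue by representation.
The 1/6 is divided into 2 equal shares of 1/12 among Valentina, Lucia.
Valentina is living and takes 1/12.
Lucia predeceased; the 1/12 allotted to Lucia's branch passes to Lucia's issue by representation.
The 1/12 is divided into 3 equal shares of 1/36 among Alonso, Ximena, Nieves.
Alonso is living and takes 1/36.
Ximena is living and takes 1/36.
Nieves is living and takes 1/36.
Soledad is living and takes 1/6.

Alonso 1/36; Fernando 1/9; Mateo 1/3; Nieves 1/36; Octavio 1/9; Soledad 1/6; Teodoro 1/9; Valentina 1/12; Ximena 1/36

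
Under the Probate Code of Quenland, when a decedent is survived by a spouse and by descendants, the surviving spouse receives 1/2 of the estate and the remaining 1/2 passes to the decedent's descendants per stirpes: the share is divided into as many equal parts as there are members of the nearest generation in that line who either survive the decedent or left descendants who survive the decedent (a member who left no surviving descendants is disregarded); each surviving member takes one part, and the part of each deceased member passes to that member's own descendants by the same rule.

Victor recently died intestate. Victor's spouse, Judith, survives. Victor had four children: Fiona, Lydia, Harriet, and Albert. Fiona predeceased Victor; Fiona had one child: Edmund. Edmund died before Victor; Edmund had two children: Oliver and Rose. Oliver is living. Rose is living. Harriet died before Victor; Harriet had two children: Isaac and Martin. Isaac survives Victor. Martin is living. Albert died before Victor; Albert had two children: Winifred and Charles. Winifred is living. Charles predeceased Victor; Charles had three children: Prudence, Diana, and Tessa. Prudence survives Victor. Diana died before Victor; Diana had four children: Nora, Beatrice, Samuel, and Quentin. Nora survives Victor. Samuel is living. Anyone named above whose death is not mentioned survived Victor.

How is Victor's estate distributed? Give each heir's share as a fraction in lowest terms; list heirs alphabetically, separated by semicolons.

Judith, as surviving spouse, takes 1/2.
The remaining 1/2 passes to Victor's descendants per stirpes.
The 1/2 is divided into 4 equal shares of 1/8 among Fiona, Lydia, Harriet, Albert.
Fiona predeceased; the 1/8 allotted to Fiona's branch passes to Fiona's issue by representation.
Edmund's line is the sole branch at this level, so the full 1/8 passes to Edmund's issue by representation.
The 1/8 is divided into 2 equal shares of 1/16 among Oliver, Rose.
Oliver is living and takes 1/16.
Rose is living and takes 1/16.
Lydia is living and takes 1/8.
Harriet predeceased; the 1/8 allotted to Harriet's branch passes to Harriet's issue by representation.
The 1/8 is divided into 2 equal shares of 1/16 among Isaac, Martin.
Isaac is living and takes 1/16.
Martin is living and takes 1/16.
Albert predeceased; the 1/8 allotted to Albert's branch passes to Albert's issue by representation.
The 1/8 is divided into 2 equal shares of 1/16 among Winifred, Charles.
Winifred is living and takes 1/16.
Charles predeceased; the 1/16 allotted to Charles's branch passes to Charles's issue by representation.
The 1/16 is divided into 3 equal shares of 1/48 among Prudence, Diana, Tessa.
Prudence is living and takes 1/48.
Diana predeceased; the 1/48 allotted to Diana's branch passes to Diana's issue by representation.
The 1/48 is divided into 4 equal shares of 1/192 among Nora, Beatrice, Samuel, Quentin.
Nora is living and takes 1/192.
Beatrice is living and takes 1/192.
Samuel is living and takes 1/192.
Quentin is living and takes 1/192.
Tessa is living and takes 1/48.

Beatrice 1/192; Isaac 1/16; Judith 1/2; Lydia 1/8; Martin 1/16; Nora 1/192; Oliver 1/16; Prudence 1/48; Quentin 1/192; Rose 1/16; Samuel 1/192; Tessa 1/48; Winifred 1/16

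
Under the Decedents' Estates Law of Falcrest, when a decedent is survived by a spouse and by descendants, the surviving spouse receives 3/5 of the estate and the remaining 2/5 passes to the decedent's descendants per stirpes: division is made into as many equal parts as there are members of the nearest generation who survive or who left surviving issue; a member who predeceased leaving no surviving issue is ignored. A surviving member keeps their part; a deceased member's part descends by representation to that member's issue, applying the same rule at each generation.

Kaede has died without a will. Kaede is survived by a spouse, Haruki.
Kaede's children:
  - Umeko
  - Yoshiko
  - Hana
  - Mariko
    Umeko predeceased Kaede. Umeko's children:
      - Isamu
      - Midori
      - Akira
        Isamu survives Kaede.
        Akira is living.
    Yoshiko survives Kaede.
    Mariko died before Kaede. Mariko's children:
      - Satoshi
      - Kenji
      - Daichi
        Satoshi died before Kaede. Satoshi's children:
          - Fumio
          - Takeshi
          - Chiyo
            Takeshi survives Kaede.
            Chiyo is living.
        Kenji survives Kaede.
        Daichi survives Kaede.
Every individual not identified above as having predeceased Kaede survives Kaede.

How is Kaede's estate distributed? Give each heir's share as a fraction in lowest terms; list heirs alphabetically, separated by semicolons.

Akira 1/30; Chiyo 1/90; Daichi 1/30; Fumio 1/90; Hana 1/10; Haruki 3/5; Isamu 1/30; Kenji 1/30; Midori 1/30; Takeshi 1/90; Yoshiko 1/10

Haruki, as surviving spouse, takes 3/5.
The remaining 2/5 passes to Kaede's descendants per stirpes.
The 2/5 is divided into 4 equal shares of 1/10 among Umeko, Yoshiko, Hana, Mariko.
Umeko predeceased; the 1/10 allotted to Umeko's branch passes to Umeko's issue by representation.
The 1/10 is divided into 3 equal shares of 1/30 among Isamu, Midori, Akira.
Isamu is living and takes 1/30.
Midori is living and takes 1/30.
Akira is living and takes 1/30.
Yoshiko is living and takes 1/10.
Hana is living and takes 1/10.
Mariko predeceased; the 1/10 allotted to Mariko's branch passes to Mariko's issue by representation.
The 1/10 is divided into 3 equal shares of 1/30 among Satoshi, Kenji, Daichi.
Satoshi predeceased; the 1/30 allotted to Satoshi's branch passes to Satoshi's issue by representation.
The 1/30 is divided into 3 equal shares of 1/90 among Fumio, Takeshi, Chiyo.
Fumio is living and takes 1/90.
Takeshi is living and takes 1/90.
Chiyo is living and takes 1/90.
Kenji is living and takes 1/30.
Daichi is living and takes 1/30.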